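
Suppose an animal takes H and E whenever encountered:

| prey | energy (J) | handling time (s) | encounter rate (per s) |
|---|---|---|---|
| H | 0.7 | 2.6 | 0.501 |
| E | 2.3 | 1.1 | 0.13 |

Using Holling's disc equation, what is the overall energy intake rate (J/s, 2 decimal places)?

0.27 J/s

Energy encountered per unit search time: 0.501×0.7 + 0.13×2.3 = 0.6497 J/s.
Handling time per unit search time: 0.501×2.6 + 0.13×1.1 = 1.446.
Rate = 0.6497/(1 + 1.446) = 0.2657 J/s.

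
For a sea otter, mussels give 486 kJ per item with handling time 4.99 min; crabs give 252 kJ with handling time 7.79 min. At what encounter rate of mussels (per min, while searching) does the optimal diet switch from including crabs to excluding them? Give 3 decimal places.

0.100 per min

The zero-one rule: include crabs iff E₂/h₂ > λE₁/(1+λh₁). Equality gives the switch point.
λE₁h₂ = E₂ + λE₂h₁ ⇒ λ = E₂/(E₁h₂ − E₂h₁) = 252/(3786 − 1257) = 0.09967 per min.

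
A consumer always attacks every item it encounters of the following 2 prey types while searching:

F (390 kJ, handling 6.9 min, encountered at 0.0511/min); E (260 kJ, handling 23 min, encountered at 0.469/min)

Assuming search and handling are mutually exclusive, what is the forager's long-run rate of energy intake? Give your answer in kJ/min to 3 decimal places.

11.686 kJ/min

Energy encountered per unit search time: 0.0511×390 + 0.469×260 = 141.9 kJ/min.
Handling time per unit search time: 0.0511×6.9 + 0.469×23 = 11.14.
Rate = 141.9/(1 + 11.14) = 11.69 kJ/min.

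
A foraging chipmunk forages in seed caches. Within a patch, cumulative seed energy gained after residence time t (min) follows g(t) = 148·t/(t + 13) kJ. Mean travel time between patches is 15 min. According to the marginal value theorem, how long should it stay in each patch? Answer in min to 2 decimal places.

13.96 min

Optimal t* satisfies g'(t*) = g(t*)/(T + t*).
g'(t) = 148·13/(t + 13)². Setting 148·13/(t+13)² = 148t/[(t+13)(15+t)] gives 13(15+t) = t(t+13), so t² = 13×15 = 195.
t* = √195 = 13.96 min.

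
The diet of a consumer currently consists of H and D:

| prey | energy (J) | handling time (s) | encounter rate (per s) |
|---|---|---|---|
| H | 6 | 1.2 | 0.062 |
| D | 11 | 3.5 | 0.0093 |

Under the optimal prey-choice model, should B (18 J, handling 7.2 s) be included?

Current rate: (0.062×6 + 0.0093×11)/(1 + 0.062×1.2 + 0.0093×3.5) = 0.4285 J/s.
B: E/h = 18/7.2 = 2.5 J/s.
2.5 > 0.4285, so adding B raises the average — include it.

Yes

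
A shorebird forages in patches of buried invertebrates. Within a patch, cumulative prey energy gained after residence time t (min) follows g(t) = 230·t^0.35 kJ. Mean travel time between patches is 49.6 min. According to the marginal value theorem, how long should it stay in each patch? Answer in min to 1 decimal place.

26.7 min

By the marginal value theorem, leave when the instantaneous gain rate g'(t) equals the habitat-wide average g(t)/(T + t).
g'(t) = 0.35·230·t^-0.65. Setting 0.35·230·t^-0.65 = 230·t^0.35/(49.6+t) gives 0.35(49.6+t) = t, so 0.65·t = 0.35×49.6.
t* = 0.35×49.6/0.65 = 26.71 min.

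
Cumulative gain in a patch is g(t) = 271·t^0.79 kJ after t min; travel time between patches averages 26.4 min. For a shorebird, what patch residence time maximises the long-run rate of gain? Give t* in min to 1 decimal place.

99.3 min

By the marginal value theorem, leave when the instantaneous gain rate g'(t) equals the habitat-wide average g(t)/(T + t).
g'(t) = 0.79·271·t^-0.21. Setting 0.79·271·t^-0.21 = 271·t^0.79/(26.4+t) gives 0.79(26.4+t) = t, so 0.21·t = 0.79×26.4.
t* = 0.79×26.4/0.21 = 99.31 min.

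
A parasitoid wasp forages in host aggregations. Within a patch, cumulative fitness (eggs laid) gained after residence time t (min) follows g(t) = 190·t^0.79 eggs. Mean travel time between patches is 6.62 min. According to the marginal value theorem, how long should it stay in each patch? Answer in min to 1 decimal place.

24.9 min

By the marginal value theorem, leave when the instantaneous gain rate g'(t) equals the habitat-wide average g(t)/(T + t).
g'(t) = 0.79·190·t^-0.21. Setting 0.79·190·t^-0.21 = 190·t^0.79/(6.62+t) gives 0.79(6.62+t) = t, so 0.21·t = 0.79×6.62.
t* = 0.79×6.62/0.21 = 24.9 min.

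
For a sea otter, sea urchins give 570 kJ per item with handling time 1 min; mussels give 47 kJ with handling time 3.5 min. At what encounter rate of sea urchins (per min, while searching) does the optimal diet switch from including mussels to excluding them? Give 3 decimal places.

0.024 per min

Drop mussels once their profitability E₂/h₂ falls below the rate achievable on sea urchins alone: E₂/h₂ = λE₁/(1 + λh₁).
Solve for λ: λE₁h₂ = E₂(1 + λh₁) → λ(E₁h₂ − E₂h₁) = E₂ → λ = E₂/(E₁h₂ − E₂h₁).
λ = 47/(570×3.5 − 47×1) = 47/1948 = 0.02413 per min.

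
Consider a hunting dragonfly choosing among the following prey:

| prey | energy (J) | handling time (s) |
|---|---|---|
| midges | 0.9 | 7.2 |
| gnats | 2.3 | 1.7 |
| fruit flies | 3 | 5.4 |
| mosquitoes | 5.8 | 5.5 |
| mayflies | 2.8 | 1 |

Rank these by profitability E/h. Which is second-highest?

Profitability E/h (J/s): midges = 0.9/7.2 = 0.125, gnats = 2.3/1.7 = 1.35, fruit flies = 3/5.4 = 0.556, mosquitoes = 5.8/5.5 = 1.05, mayflies = 2.8/1 = 2.8.
Ranked: mayflies > gnats > mosquitoes > fruit flies > midges.

gnats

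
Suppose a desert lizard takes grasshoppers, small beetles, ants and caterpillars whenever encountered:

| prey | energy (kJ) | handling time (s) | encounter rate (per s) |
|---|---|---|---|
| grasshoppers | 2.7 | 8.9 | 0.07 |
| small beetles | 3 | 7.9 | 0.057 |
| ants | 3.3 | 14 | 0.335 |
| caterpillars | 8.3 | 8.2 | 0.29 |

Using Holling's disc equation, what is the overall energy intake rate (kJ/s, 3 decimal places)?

0.424 kJ/s

R = Σλ_iE_i / (1 + Σλ_ih_i)
Numerator: 0.07×2.7 + 0.057×3 + 0.335×3.3 + 0.29×8.3 = 3.873
Denominator: 1 + 0.07×8.9 + 0.057×7.9 + 0.335×14 + 0.29×8.2 = 9.141
R = 3.873/9.141 = 0.4236 kJ/s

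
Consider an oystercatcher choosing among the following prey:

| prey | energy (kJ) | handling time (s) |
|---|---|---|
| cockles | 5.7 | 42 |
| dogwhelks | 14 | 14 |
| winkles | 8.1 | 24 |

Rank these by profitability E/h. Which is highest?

Profitability E/h (kJ/s): cockles = 5.7/42 = 0.136, dogwhelks = 14/14 = 1, winkles = 8.1/24 = 0.337.
Ranked: dogwhelks > winkles > cockles.

dogwhelks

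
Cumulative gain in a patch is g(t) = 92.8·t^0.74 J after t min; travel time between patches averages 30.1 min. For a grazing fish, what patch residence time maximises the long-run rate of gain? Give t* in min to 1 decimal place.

85.7 min

By the marginal value theorem, leave when the instantaneous gain rate g'(t) equals the habitat-wide average g(t)/(T + t).
g'(t) = 0.74·92.8·t^-0.26. Setting 0.74·92.8·t^-0.26 = 92.8·t^0.74/(30.1+t) gives 0.74(30.1+t) = t, so 0.26·t = 0.74×30.1.
t* = 0.74×30.1/0.26 = 85.67 min.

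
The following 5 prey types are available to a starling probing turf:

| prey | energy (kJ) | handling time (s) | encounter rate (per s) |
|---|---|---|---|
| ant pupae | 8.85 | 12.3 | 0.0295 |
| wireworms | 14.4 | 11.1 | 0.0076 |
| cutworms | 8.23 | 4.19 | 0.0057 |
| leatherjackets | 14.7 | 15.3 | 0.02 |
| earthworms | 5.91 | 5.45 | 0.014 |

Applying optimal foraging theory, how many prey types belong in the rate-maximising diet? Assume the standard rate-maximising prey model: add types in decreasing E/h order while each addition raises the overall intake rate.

Rank by E/h (kJ/s): cutworms 1.96, wireworms 1.3, earthworms 1.08, leatherjackets 0.961, ant pupae 0.72. Include each in turn until the next type's E/h falls below the running intake rate.
Rate on top 1: 0.04582. wireworms: 1.3 > 0.04582 → include.
Rate on top 2: 0.1411. earthworms: 1.08 > 0.1411 → include.
Rate on top 3: 0.2018. leatherjackets: 0.961 > 0.2018 → include.
Rate on top 4: 0.3576. ant pupae: 0.72 > 0.3576 → include.
Optimal diet: cutworms, wireworms, earthworms, leatherjackets, ant pupae — 5 of 5 types.

5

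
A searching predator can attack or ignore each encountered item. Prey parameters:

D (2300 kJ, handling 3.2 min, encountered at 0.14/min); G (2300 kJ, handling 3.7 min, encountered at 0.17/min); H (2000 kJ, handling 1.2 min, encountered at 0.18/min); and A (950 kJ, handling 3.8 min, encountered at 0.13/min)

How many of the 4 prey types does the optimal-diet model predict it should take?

E/h in descending order: H 1.67e+03, D 719, G 622, A 250 kJ/min. The optimal diet is the largest prefix of this list for which every included type satisfies E_i/h_i > R on the types above it.
Rate on top 1: 296.1. D: 719 > 296.1 → include.
Rate on top 2: 409.9. G: 622 > 409.9 → include.
Rate on top 3: 467.9. A: 250 < 467.9 → exclude; stop.
Optimal diet: H, D, G — 3 of 4 types.

3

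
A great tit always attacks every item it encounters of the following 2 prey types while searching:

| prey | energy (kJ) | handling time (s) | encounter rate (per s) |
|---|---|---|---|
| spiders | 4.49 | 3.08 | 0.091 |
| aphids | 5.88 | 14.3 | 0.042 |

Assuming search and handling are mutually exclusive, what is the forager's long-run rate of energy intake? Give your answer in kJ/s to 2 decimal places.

0.35 kJ/s

R = Σλ_iE_i / (1 + Σλ_ih_i)
Numerator: 0.091×4.49 + 0.042×5.88 = 0.6556
Denominator: 1 + 0.091×3.08 + 0.042×14.3 = 1.881
R = 0.6556/1.881 = 0.3485 kJ/s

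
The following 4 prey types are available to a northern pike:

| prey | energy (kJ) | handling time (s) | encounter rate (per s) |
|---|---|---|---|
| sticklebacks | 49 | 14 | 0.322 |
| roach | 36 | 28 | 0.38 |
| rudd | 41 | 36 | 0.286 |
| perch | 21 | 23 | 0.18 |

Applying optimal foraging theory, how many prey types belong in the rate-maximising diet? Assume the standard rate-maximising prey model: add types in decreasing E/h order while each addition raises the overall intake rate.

E/h in descending order: sticklebacks 3.5, roach 1.29, rudd 1.14, perch 0.913 kJ/s. The optimal diet is the largest prefix of this list for which every included type satisfies E_i/h_i > R on the types above it.
Rate on top 1: 2.865. roach: 1.29 < 2.865 → exclude; stop.
Optimal diet: sticklebacks — 1 of 4 types.

1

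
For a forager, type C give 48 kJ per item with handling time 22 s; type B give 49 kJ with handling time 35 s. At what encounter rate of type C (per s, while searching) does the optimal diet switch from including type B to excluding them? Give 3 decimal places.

Drop type B once their profitability E₂/h₂ falls below the rate achievable on type C alone: E₂/h₂ = λE₁/(1 + λh₁).
Solve for λ: λE₁h₂ = E₂(1 + λh₁) → λ(E₁h₂ − E₂h₁) = E₂ → λ = E₂/(E₁h₂ − E₂h₁).
λ = 49/(48×35 − 49×22) = 49/602 = 0.0814 per s.

0.081 per s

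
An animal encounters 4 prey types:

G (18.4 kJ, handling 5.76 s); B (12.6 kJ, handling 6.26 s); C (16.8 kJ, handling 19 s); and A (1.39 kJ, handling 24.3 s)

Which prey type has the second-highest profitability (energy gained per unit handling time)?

B

Profitability E/h (kJ/s): G = 18.4/5.76 = 3.19, B = 12.6/6.26 = 2.01, C = 16.8/19 = 0.884, A = 1.39/24.3 = 0.0572.
Ranked: G > B > C > A.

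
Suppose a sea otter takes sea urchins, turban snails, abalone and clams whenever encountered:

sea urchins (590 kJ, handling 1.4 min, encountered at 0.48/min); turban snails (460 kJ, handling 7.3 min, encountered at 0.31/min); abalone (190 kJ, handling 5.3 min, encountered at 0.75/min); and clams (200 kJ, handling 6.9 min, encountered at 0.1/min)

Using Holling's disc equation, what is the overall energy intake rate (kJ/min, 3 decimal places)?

68.407 kJ/min

R = Σλ_iE_i / (1 + Σλ_ih_i)
Numerator: 0.48×590 + 0.31×460 + 0.75×190 + 0.1×200 = 588.3
Denominator: 1 + 0.48×1.4 + 0.31×7.3 + 0.75×5.3 + 0.1×6.9 = 8.6
R = 588.3/8.6 = 68.41 kJ/min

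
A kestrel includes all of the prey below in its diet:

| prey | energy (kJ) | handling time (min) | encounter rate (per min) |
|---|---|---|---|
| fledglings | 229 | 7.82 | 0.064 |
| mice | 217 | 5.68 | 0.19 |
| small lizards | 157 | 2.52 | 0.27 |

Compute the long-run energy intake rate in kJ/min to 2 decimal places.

R = (0.064×229 + 0.19×217 + 0.27×157) / (1 + 0.064×7.82 + 0.19×5.68 + 0.27×2.52) = 98.28/3.26 = 30.15 kJ/min.

30.15 kJ/min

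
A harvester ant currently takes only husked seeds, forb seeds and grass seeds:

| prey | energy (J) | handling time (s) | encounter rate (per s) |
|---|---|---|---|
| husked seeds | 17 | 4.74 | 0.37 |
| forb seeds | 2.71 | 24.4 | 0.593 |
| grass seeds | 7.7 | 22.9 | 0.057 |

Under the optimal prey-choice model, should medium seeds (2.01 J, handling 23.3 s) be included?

On husked seeds, forb seeds and grass seeds alone, R = ΣλE/(1+Σλh) = 8.336/18.53 = 0.4499 J/s.
Profitability of medium seeds: 2.01/23.3 = 0.08627 J/s.
0.08627 < 0.4499, so adding medium seeds would lower the average — exclude it.

No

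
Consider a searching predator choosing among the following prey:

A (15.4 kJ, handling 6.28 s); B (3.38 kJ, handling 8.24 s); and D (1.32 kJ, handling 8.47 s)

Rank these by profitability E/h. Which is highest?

A

In descending order of E/h:
A: 15.4/6.28 = 2.45 kJ/s
B: 3.38/8.24 = 0.41 kJ/s
D: 1.32/8.47 = 0.156 kJ/s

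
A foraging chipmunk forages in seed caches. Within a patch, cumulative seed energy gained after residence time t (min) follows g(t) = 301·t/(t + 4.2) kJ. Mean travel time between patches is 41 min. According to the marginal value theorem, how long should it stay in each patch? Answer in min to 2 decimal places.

Maximise g(t)/(T+t): set derivative to zero → g'(t)(T+t) = g(t).
g'(t) = 301·4.2/(t + 4.2)². Setting 301·4.2/(t+4.2)² = 301t/[(t+4.2)(41+t)] gives 4.2(41+t) = t(t+4.2), so t² = 4.2×41 = 172.2.
t* = √172.2 = 13.12 min.

13.12 min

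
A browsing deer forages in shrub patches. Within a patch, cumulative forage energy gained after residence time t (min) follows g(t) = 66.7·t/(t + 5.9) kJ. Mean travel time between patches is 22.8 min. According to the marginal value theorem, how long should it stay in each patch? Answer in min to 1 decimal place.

Optimal t* satisfies g'(t*) = g(t*)/(T + t*).
g'(t) = 66.7·5.9/(t + 5.9)². Setting 66.7·5.9/(t+5.9)² = 66.7t/[(t+5.9)(22.8+t)] gives 5.9(22.8+t) = t(t+5.9), so t² = 5.9×22.8 = 134.5.
t* = √134.5 = 11.6 min.

11.6 min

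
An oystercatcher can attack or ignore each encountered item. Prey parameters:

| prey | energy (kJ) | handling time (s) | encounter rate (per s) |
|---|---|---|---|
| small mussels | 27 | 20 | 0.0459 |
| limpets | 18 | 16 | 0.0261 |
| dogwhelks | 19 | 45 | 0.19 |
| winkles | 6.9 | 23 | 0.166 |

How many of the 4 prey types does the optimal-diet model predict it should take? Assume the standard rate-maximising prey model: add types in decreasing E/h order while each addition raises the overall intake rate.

2

E/h in descending order: small mussels 1.35, limpets 1.12, dogwhelks 0.422, winkles 0.3 kJ/s. The optimal diet is the largest prefix of this list for which every included type satisfies E_i/h_i > R on the types above it.
Rate on top 1: 0.6461. limpets: 1.12 > 0.6461 → include.
Rate on top 2: 0.7318. dogwhelks: 0.422 < 0.7318 → exclude; stop.
Optimal diet: small mussels, limpets — 2 of 4 types.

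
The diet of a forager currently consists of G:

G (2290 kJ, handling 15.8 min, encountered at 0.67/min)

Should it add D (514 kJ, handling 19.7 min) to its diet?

Intake rate on the current diet: R = (0.67×2290) / (1 + 0.67×15.8) = 1534/11.59 = 132.4 kJ/min.
D: E/h = 514/19.7 = 26.09 kJ/min.
Since 26.09 < R, time spent handling D is better spent searching.

No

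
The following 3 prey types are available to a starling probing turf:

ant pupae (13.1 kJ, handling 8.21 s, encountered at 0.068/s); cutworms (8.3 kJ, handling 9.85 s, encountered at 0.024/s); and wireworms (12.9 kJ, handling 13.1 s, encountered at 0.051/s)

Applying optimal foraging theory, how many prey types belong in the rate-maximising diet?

3

E/h in descending order: ant pupae 1.6, wireworms 0.985, cutworms 0.843 kJ/s. The optimal diet is the largest prefix of this list for which every included type satisfies E_i/h_i > R on the types above it.
Rate on top 1: 0.5717. wireworms: 0.985 > 0.5717 → include.
Rate on top 2: 0.6956. cutworms: 0.843 > 0.6956 → include.
Optimal diet: ant pupae, wireworms, cutworms — 3 of 3 types.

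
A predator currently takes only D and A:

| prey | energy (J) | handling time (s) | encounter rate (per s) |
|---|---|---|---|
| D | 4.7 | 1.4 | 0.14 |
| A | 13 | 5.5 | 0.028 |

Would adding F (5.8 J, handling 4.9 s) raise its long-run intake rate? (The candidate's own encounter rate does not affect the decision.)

Yes

Intake rate on the current diet: R = (0.14×4.7 + 0.028×13) / (1 + 0.14×1.4 + 0.028×5.5) = 1.022/1.35 = 0.757 J/s.
Profitability of F: 5.8/4.9 = 1.184 J/s.
1.184 > 0.757, so adding F raises the average — include it.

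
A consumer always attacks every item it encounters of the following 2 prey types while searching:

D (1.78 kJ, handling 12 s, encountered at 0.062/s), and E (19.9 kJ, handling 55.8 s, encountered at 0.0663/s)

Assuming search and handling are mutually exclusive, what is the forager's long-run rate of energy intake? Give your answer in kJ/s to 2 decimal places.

0.26 kJ/s

R = (0.062×1.78 + 0.0663×19.9) / (1 + 0.062×12 + 0.0663×55.8) = 1.43/5.444 = 0.2626 kJ/s.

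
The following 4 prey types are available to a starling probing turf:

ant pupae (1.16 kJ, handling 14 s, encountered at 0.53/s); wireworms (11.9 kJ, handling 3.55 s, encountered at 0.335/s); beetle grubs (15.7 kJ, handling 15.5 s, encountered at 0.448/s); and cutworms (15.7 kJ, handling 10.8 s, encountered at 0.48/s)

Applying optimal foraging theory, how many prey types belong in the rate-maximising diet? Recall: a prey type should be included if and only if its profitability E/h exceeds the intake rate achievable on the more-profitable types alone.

1

E/h in descending order: wireworms 3.35, cutworms 1.45, beetle grubs 1.01, ant pupae 0.0829 kJ/s. The optimal diet is the largest prefix of this list for which every included type satisfies E_i/h_i > R on the types above it.
Rate on top 1: 1.821. cutworms: 1.45 < 1.821 → exclude; stop.
Optimal diet: wireworms — 1 of 4 types.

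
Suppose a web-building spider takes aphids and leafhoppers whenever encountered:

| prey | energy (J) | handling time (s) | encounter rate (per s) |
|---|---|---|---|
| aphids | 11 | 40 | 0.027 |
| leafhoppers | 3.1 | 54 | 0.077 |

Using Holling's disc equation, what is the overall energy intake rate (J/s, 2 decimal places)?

R = (0.027×11 + 0.077×3.1) / (1 + 0.027×40 + 0.077×54) = 0.5357/6.238 = 0.08588 J/s.

0.09 J/s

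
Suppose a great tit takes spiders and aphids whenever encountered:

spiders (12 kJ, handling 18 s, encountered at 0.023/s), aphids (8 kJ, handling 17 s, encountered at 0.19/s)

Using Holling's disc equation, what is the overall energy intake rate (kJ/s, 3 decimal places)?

0.387 kJ/s

Energy encountered per unit search time: 0.023×12 + 0.19×8 = 1.796 kJ/s.
Handling time per unit search time: 0.023×18 + 0.19×17 = 3.644.
Rate = 1.796/(1 + 3.644) = 0.3867 kJ/s.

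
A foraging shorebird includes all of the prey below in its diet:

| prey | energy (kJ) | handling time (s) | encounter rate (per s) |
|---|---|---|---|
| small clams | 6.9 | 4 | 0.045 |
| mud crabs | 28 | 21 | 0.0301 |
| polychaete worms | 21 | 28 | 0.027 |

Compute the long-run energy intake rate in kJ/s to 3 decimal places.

0.670 kJ/s

R = Σλ_iE_i / (1 + Σλ_ih_i)
Numerator: 0.045×6.9 + 0.0301×28 + 0.027×21 = 1.72
Denominator: 1 + 0.045×4 + 0.0301×21 + 0.027×28 = 2.568
R = 1.72/2.568 = 0.6699 kJ/s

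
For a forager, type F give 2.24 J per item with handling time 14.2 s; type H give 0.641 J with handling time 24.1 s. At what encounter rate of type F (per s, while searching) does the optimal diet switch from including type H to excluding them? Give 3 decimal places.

0.014 per s

Drop type H once their profitability E₂/h₂ falls below the rate achievable on type F alone: E₂/h₂ = λE₁/(1 + λh₁).
Solve for λ: λE₁h₂ = E₂(1 + λh₁) → λ(E₁h₂ − E₂h₁) = E₂ → λ = E₂/(E₁h₂ − E₂h₁).
λ = 0.641/(2.24×24.1 − 0.641×14.2) = 0.641/44.88 = 0.01428 per s.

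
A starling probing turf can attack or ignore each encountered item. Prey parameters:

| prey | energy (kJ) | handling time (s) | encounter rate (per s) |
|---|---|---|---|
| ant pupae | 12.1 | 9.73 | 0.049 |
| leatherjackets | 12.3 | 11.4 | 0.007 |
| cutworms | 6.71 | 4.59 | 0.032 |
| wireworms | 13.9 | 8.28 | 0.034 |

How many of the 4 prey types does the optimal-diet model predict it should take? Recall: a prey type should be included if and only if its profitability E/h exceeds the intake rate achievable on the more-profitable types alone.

E/h in descending order: wireworms 1.68, cutworms 1.46, ant pupae 1.24, leatherjackets 1.08 kJ/s. The optimal diet is the largest prefix of this list for which every included type satisfies E_i/h_i > R on the types above it.
Rate on top 1: 0.3688. cutworms: 1.46 > 0.3688 → include.
Rate on top 2: 0.4812. ant pupae: 1.24 > 0.4812 → include.
Rate on top 3: 0.672. leatherjackets: 1.08 > 0.672 → include.
Optimal diet: wireworms, cutworms, ant pupae, leatherjackets — 4 of 4 types.

4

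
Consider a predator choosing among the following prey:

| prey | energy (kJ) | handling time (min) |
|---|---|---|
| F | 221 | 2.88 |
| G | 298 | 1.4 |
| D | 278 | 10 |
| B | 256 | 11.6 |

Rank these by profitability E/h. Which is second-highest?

F

Profitability E/h (kJ/min): F = 221/2.88 = 76.7, G = 298/1.4 = 213, D = 278/10 = 27.8, B = 256/11.6 = 22.1.
Ranked: G > F > D > B.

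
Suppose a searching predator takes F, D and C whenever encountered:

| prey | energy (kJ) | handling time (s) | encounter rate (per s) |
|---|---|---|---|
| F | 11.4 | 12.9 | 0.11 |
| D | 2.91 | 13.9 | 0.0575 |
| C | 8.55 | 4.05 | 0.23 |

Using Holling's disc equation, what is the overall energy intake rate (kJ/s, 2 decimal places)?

Energy encountered per unit search time: 0.11×11.4 + 0.0575×2.91 + 0.23×8.55 = 3.388 kJ/s.
Handling time per unit search time: 0.11×12.9 + 0.0575×13.9 + 0.23×4.05 = 3.15.
Rate = 3.388/(1 + 3.15) = 0.8164 kJ/s.

0.82 kJ/s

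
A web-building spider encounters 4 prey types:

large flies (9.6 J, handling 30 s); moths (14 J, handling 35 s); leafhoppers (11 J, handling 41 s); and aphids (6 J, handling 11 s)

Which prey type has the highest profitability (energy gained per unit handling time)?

aphids

Profitability E/h (J/s): large flies = 9.6/30 = 0.32, moths = 14/35 = 0.4, leafhoppers = 11/41 = 0.268, aphids = 6/11 = 0.545.
Ranked: aphids > moths > large flies > leafhoppers.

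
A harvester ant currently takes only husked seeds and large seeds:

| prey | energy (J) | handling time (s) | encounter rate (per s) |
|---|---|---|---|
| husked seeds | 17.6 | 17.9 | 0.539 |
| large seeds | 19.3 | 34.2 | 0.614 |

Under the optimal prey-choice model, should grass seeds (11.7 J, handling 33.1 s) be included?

No

Current rate: (0.539×17.6 + 0.614×19.3)/(1 + 0.539×17.9 + 0.614×34.2) = 0.6742 J/s.
grass seeds: E/h = 11.7/33.1 = 0.3535 J/s.
Since 0.3535 < R, time spent handling grass seeds is better spent searching.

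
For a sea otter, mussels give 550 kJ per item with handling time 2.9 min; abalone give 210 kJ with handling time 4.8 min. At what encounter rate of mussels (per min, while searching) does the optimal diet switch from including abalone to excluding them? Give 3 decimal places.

At the threshold, the rate on mussels alone equals the profitability of abalone: λ·550/(1 + λ·2.9) = 210/4.8 = 43.75.
Rearranging, λ(550 − 43.75×2.9) = 43.75, so λ = 43.75/423.1 = 0.1034 per min.

0.103 per min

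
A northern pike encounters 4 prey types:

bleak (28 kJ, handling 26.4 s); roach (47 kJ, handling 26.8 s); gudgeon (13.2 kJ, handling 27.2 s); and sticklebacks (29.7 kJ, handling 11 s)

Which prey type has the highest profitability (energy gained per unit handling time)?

sticklebacks

In descending order of E/h:
sticklebacks: 29.7/11 = 2.7 kJ/s
roach: 47/26.8 = 1.75 kJ/s
bleak: 28/26.4 = 1.06 kJ/s
gudgeon: 13.2/27.2 = 0.485 kJ/s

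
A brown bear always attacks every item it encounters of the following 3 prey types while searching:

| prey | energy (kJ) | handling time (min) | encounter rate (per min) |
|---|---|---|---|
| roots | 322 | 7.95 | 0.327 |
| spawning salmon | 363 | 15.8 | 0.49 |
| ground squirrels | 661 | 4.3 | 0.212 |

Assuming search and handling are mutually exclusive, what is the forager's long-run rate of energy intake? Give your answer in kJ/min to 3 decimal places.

R = (0.327×322 + 0.49×363 + 0.212×661) / (1 + 0.327×7.95 + 0.49×15.8 + 0.212×4.3) = 423.3/12.25 = 34.55 kJ/min.

34.546 kJ/min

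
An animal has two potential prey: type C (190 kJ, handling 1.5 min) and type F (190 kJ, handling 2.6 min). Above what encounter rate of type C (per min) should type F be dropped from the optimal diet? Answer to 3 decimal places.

Drop type F once their profitability E₂/h₂ falls below the rate achievable on type C alone: E₂/h₂ = λE₁/(1 + λh₁).
Solve for λ: λE₁h₂ = E₂(1 + λh₁) → λ(E₁h₂ − E₂h₁) = E₂ → λ = E₂/(E₁h₂ − E₂h₁).
λ = 190/(190×2.6 − 190×1.5) = 190/209 = 0.9091 per min.

0.909 per min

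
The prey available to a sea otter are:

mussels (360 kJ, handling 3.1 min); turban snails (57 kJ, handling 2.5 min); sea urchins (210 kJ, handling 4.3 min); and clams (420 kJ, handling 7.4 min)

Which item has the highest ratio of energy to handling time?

Profitability E/h (kJ/min): mussels = 360/3.1 = 116, turban snails = 57/2.5 = 22.8, sea urchins = 210/4.3 = 48.8, clams = 420/7.4 = 56.8.
Ranked: mussels > clams > sea urchins > turban snails.

mussels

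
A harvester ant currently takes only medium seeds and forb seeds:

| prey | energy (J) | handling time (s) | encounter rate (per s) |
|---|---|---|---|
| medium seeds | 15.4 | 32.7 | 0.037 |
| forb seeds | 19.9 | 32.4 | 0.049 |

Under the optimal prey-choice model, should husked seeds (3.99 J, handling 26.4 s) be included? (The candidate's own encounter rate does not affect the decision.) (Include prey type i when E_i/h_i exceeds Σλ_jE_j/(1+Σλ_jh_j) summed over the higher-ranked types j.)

Current rate: (0.037×15.4 + 0.049×19.9)/(1 + 0.037×32.7 + 0.049×32.4) = 0.4068 J/s.
Profitability of husked seeds: 3.99/26.4 = 0.1511 J/s.
0.1511 < 0.4068, so adding husked seeds would lower the average — exclude it.

No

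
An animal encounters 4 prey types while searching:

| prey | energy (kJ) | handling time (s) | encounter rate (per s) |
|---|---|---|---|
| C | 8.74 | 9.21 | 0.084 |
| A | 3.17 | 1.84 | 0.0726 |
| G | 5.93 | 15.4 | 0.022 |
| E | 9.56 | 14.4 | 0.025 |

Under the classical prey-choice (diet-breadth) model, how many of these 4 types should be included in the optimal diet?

3

Rank by E/h (kJ/s): A 1.72, C 0.949, E 0.664, G 0.385. Include each in turn until the next type's E/h falls below the running intake rate.
Rate on top 1: 0.203. C: 0.949 > 0.203 → include.
Rate on top 2: 0.5056. E: 0.664 > 0.5056 → include.
Rate on top 3: 0.5307. G: 0.385 < 0.5307 → exclude; stop.
Optimal diet: A, C, E — 3 of 4 types.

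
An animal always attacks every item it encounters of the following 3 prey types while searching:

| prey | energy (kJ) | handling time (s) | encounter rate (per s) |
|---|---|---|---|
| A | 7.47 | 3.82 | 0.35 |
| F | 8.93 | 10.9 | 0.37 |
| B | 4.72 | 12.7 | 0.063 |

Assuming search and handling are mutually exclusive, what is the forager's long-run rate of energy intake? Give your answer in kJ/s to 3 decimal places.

R = Σλ_iE_i / (1 + Σλ_ih_i)
Numerator: 0.35×7.47 + 0.37×8.93 + 0.063×4.72 = 6.216
Denominator: 1 + 0.35×3.82 + 0.37×10.9 + 0.063×12.7 = 7.17
R = 6.216/7.17 = 0.8669 kJ/s

0.867 kJ/s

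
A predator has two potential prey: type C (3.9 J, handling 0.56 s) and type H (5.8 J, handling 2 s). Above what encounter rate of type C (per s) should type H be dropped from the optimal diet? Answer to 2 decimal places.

The zero-one rule: include type H iff E₂/h₂ > λE₁/(1+λh₁). Equality gives the switch point.
λE₁h₂ = E₂ + λE₂h₁ ⇒ λ = E₂/(E₁h₂ − E₂h₁) = 5.8/(7.8 − 3.248) = 1.274 per s.

1.27 per s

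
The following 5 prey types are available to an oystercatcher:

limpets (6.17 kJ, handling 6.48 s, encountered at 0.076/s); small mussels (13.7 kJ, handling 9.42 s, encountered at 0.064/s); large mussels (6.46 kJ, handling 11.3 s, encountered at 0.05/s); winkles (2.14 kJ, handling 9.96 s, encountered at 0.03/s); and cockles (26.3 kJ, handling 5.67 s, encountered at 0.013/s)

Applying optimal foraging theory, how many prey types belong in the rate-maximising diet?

Profitabilities (E/h, kJ/s): cockles 4.64, small mussels 1.45, limpets 0.952, large mussels 0.572, winkles 0.215. Add prey in this order while the next type's profitability exceeds the intake rate on those already taken.
Rate on top 1: 0.3184. small mussels: 1.45 > 0.3184 → include.
Rate on top 2: 0.7269. limpets: 0.952 > 0.7269 → include.
Rate on top 3: 0.778. large mussels: 0.572 < 0.778 → exclude; stop.
Optimal diet: cockles, small mussels, limpets — 3 of 5 types.

3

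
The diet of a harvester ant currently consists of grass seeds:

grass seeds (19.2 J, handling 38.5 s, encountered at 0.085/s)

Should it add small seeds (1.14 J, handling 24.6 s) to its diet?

On grass seeds alone, R = ΣλE/(1+Σλh) = 1.632/4.273 = 0.382 J/s.
small seeds: E/h = 1.14/24.6 = 0.04634 J/s.
Since 0.04634 < R, time spent handling small seeds is better spent searching.

No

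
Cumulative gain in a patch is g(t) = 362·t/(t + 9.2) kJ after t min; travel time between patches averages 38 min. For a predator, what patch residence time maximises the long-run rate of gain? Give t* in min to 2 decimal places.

18.70 min

Maximise g(t)/(T+t): set derivative to zero → g'(t)(T+t) = g(t).
g'(t) = 362·9.2/(t + 9.2)². Setting 362·9.2/(t+9.2)² = 362t/[(t+9.2)(38+t)] gives 9.2(38+t) = t(t+9.2), so t² = 9.2×38 = 349.6.
t* = √349.6 = 18.7 min.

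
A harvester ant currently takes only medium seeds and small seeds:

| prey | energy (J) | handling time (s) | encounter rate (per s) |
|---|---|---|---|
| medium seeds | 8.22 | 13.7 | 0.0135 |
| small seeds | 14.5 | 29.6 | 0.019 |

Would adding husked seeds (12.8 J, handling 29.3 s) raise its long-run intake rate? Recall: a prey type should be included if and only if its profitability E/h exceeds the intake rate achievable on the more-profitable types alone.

On medium seeds and small seeds alone, R = ΣλE/(1+Σλh) = 0.3865/1.747 = 0.2212 J/s.
husked seeds: E/h = 12.8/29.3 = 0.4369 J/s.
0.4369 > 0.2212, so adding husked seeds raises the average — include it.

Yes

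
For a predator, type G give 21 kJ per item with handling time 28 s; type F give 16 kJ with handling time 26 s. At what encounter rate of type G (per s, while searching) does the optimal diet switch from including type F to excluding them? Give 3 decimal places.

0.163 per s

At the threshold, the rate on type G alone equals the profitability of type F: λ·21/(1 + λ·28) = 16/26 = 0.6154.
Rearranging, λ(21 − 0.6154×28) = 0.6154, so λ = 0.6154/3.769 = 0.1633 per s.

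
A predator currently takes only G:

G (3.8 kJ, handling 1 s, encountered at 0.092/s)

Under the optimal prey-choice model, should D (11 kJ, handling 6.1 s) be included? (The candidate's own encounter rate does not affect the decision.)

Intake rate on the current diet: R = (0.092×3.8) / (1 + 0.092×1) = 0.3496/1.092 = 0.3201 kJ/s.
Profitability of D: 11/6.1 = 1.803 kJ/s.
1.803 > 0.3201, so adding D raises the average — include it.

Yes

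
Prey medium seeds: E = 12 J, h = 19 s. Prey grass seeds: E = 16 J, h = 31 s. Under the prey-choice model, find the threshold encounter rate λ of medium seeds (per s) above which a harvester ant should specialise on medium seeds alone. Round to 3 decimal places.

0.235 per s

The zero-one rule: include grass seeds iff E₂/h₂ > λE₁/(1+λh₁). Equality gives the switch point.
λE₁h₂ = E₂ + λE₂h₁ ⇒ λ = E₂/(E₁h₂ − E₂h₁) = 16/(372 − 304) = 0.2353 per s.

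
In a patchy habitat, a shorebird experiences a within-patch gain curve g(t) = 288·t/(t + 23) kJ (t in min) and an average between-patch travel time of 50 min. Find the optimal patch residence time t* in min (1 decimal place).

33.9 min

By the marginal value theorem, leave when the instantaneous gain rate g'(t) equals the habitat-wide average g(t)/(T + t).
g'(t) = 288·23/(t + 23)². Setting 288·23/(t+23)² = 288t/[(t+23)(50+t)] gives 23(50+t) = t(t+23), so t² = 23×50 = 1150.
t* = √1150 = 33.91 min.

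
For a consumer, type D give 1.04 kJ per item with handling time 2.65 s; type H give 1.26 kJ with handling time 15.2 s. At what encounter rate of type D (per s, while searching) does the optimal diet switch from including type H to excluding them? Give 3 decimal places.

0.101 per s

Drop type H once their profitability E₂/h₂ falls below the rate achievable on type D alone: E₂/h₂ = λE₁/(1 + λh₁).
Solve for λ: λE₁h₂ = E₂(1 + λh₁) → λ(E₁h₂ − E₂h₁) = E₂ → λ = E₂/(E₁h₂ − E₂h₁).
λ = 1.26/(1.04×15.2 − 1.26×2.65) = 1.26/12.47 = 0.1011 per s.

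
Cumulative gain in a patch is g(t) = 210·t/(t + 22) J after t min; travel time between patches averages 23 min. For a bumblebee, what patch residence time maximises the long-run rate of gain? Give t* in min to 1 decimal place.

By the marginal value theorem, leave when the instantaneous gain rate g'(t) equals the habitat-wide average g(t)/(T + t).
g'(t) = 210·22/(t + 22)². Setting 210·22/(t+22)² = 210t/[(t+22)(23+t)] gives 22(23+t) = t(t+22), so t² = 22×23 = 506.
t* = √506 = 22.49 min.

22.5 min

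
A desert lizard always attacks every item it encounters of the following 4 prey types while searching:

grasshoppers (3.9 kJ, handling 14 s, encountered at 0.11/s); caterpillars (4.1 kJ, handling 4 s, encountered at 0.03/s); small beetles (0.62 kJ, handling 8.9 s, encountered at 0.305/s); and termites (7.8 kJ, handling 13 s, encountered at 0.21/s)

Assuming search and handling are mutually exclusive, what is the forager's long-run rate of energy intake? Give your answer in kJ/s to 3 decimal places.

Energy encountered per unit search time: 0.11×3.9 + 0.03×4.1 + 0.305×0.62 + 0.21×7.8 = 2.379 kJ/s.
Handling time per unit search time: 0.11×14 + 0.03×4 + 0.305×8.9 + 0.21×13 = 7.104.
Rate = 2.379/(1 + 7.104) = 0.2936 kJ/s.

0.294 kJ/s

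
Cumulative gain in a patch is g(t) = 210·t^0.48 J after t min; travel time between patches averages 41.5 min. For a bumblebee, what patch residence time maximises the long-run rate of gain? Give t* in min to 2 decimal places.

Maximise g(t)/(T+t): set derivative to zero → g'(t)(T+t) = g(t).
g'(t) = 0.48·210·t^-0.52. Setting 0.48·210·t^-0.52 = 210·t^0.48/(41.5+t) gives 0.48(41.5+t) = t, so 0.52·t = 0.48×41.5.
t* = 0.48×41.5/0.52 = 38.31 min.

38.31 min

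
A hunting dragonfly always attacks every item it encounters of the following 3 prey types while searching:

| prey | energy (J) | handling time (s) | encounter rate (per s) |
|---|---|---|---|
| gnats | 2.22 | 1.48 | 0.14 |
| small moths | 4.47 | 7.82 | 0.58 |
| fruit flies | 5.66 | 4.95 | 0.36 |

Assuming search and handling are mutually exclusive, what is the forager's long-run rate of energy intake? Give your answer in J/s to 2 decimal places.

R = Σλ_iE_i / (1 + Σλ_ih_i)
Numerator: 0.14×2.22 + 0.58×4.47 + 0.36×5.66 = 4.941
Denominator: 1 + 0.14×1.48 + 0.58×7.82 + 0.36×4.95 = 7.525
R = 4.941/7.525 = 0.6566 J/s

0.66 J/s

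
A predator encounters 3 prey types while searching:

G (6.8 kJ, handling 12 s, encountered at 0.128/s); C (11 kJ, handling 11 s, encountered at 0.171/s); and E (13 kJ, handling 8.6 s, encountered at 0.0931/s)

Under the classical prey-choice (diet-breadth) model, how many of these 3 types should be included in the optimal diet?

Profitabilities (E/h, kJ/s): E 1.51, C 1, G 0.567. Add prey in this order while the next type's profitability exceeds the intake rate on those already taken.
Rate on top 1: 0.6721. C: 1 > 0.6721 → include.
Rate on top 2: 0.8396. G: 0.567 < 0.8396 → exclude; stop.
Optimal diet: E, C — 2 of 3 types.

2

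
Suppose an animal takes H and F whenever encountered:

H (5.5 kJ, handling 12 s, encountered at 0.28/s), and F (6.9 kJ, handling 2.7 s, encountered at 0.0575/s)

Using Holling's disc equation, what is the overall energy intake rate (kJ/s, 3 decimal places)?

0.429 kJ/s

R = Σλ_iE_i / (1 + Σλ_ih_i)
Numerator: 0.28×5.5 + 0.0575×6.9 = 1.937
Denominator: 1 + 0.28×12 + 0.0575×2.7 = 4.515
R = 1.937/4.515 = 0.4289 kJ/s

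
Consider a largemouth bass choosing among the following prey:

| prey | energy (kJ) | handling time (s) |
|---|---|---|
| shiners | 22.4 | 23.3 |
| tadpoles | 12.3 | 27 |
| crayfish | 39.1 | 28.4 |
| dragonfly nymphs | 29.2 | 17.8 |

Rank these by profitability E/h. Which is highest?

dragonfly nymphs

Profitability E/h (kJ/s): shiners = 22.4/23.3 = 0.961, tadpoles = 12.3/27 = 0.456, crayfish = 39.1/28.4 = 1.38, dragonfly nymphs = 29.2/17.8 = 1.64.
Ranked: dragonfly nymphs > crayfish > shiners > tadpoles.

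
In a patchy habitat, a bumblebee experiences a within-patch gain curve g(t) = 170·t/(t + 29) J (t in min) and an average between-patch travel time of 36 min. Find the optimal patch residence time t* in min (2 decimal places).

32.31 min

Optimal t* satisfies g'(t*) = g(t*)/(T + t*).
g'(t) = 170·29/(t + 29)². Setting 170·29/(t+29)² = 170t/[(t+29)(36+t)] gives 29(36+t) = t(t+29), so t² = 29×36 = 1044.
t* = √1044 = 32.31 min.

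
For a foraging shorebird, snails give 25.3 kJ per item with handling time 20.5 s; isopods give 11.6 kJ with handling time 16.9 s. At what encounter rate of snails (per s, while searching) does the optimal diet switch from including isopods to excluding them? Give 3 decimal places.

The zero-one rule: include isopods iff E₂/h₂ > λE₁/(1+λh₁). Equality gives the switch point.
λE₁h₂ = E₂ + λE₂h₁ ⇒ λ = E₂/(E₁h₂ − E₂h₁) = 11.6/(427.6 − 237.8) = 0.06113 per s.

0.061 per s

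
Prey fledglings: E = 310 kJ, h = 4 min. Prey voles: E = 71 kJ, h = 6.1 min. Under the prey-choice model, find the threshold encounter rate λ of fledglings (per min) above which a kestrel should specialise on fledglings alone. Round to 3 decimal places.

0.044 per min

At the threshold, the rate on fledglings alone equals the profitability of voles: λ·310/(1 + λ·4) = 71/6.1 = 11.64.
Rearranging, λ(310 − 11.64×4) = 11.64, so λ = 11.64/263.4 = 0.04418 per min.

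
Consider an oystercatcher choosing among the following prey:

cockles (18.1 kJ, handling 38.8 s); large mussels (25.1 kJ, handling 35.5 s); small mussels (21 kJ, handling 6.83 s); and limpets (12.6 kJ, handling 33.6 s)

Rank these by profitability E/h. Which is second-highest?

In descending order of E/h:
small mussels: 21/6.83 = 3.07 kJ/s
large mussels: 25.1/35.5 = 0.707 kJ/s
cockles: 18.1/38.8 = 0.466 kJ/s
limpets: 12.6/33.6 = 0.375 kJ/s

large mussels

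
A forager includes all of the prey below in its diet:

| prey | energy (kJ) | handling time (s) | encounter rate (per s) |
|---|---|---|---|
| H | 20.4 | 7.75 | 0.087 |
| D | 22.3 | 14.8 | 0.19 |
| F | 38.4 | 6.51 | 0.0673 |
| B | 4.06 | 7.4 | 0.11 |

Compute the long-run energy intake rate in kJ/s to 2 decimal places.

1.58 kJ/s

R = (0.087×20.4 + 0.19×22.3 + 0.0673×38.4 + 0.11×4.06) / (1 + 0.087×7.75 + 0.19×14.8 + 0.0673×6.51 + 0.11×7.4) = 9.043/5.738 = 1.576 kJ/s.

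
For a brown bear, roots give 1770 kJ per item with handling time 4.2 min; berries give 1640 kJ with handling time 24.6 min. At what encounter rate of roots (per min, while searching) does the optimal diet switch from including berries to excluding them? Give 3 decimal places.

At the threshold, the rate on roots alone equals the profitability of berries: λ·1770/(1 + λ·4.2) = 1640/24.6 = 66.67.
Rearranging, λ(1770 − 66.67×4.2) = 66.67, so λ = 66.67/1490 = 0.04474 per min.

0.045 per min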